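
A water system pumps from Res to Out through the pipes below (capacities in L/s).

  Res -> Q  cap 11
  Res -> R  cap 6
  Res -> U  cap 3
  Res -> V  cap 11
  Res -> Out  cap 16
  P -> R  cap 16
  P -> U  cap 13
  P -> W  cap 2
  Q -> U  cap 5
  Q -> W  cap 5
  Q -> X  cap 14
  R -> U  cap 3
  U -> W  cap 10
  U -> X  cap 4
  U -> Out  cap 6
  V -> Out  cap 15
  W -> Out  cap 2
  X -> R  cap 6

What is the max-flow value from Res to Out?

Augment Res→Out: bottleneck 16, flow now 16.
Augment Res→U→Out: bottleneck 3, flow now 19.
Augment Res→V→Out: bottleneck 11, flow now 30.
Augment Res→Q→U→Out: bottleneck 3, flow now 33.
Augment Res→Q→W→Out: bottleneck 2, flow now 35.
No augmenting path remains; maximum flow = 35.
In the residual graph, reachable from Res: {Res, Q, R, U, W, X}.
Min-cut edges: Res→V (11), Res→Out (16), U→Out (6), W→Out (2); capacity 11 + 16 + 6 + 2 = 35.
This cut is saturated, so no flow can exceed 35.

35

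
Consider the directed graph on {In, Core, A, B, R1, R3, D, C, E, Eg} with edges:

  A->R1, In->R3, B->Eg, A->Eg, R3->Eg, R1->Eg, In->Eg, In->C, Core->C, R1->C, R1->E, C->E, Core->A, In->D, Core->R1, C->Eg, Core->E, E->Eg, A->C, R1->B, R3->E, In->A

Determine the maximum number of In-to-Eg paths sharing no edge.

Assign every edge capacity 1; by Menger, the answer equals the max flow.
Path In→Eg (+1); total 1.
Path In→A→Eg (+1); total 2.
Path In→R3→Eg (+1); total 3.
Path In→C→Eg (+1); total 4.
No residual In→Eg path; max flow = 4.
Certifying cut of size 4: {In→A, In→C, In→Eg, In→R3}.

4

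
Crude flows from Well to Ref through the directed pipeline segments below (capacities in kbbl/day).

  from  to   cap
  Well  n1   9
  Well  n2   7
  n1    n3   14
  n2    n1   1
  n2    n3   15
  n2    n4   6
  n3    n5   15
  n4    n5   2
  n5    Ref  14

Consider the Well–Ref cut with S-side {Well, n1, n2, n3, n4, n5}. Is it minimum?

Given cut capacity: 14 = 14.
Augment Well→n1→n3→n5→Ref: bottleneck 9, flow now 9.
Augment Well→n2→n3→n5→Ref: bottleneck 5, flow now 14.
No augmenting path remains; maximum flow = 14.
Cut capacity 14 equals the max flow, so it is a minimum cut.

Yes — it is a minimum cut (capacity 14).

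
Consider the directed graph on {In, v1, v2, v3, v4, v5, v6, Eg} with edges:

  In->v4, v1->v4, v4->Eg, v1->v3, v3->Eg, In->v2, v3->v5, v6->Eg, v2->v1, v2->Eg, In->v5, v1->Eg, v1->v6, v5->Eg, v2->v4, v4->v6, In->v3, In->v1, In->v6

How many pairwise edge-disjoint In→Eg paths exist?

Assign every edge capacity 1; by Menger, the answer equals the max flow.
Path In→v1→Eg (+1); total 1.
Path In→v2→Eg (+1); total 2.
Path In→v3→Eg (+1); total 3.
Path In→v4→Eg (+1); total 4.
Path In→v5→Eg (+1); total 5.
Path In→v6→Eg (+1); total 6.
No residual In→Eg path; max flow = 6.
Certifying cut of size 6: {In→v1, In→v2, In→v3, In→v4, In→v5, In→v6}.

6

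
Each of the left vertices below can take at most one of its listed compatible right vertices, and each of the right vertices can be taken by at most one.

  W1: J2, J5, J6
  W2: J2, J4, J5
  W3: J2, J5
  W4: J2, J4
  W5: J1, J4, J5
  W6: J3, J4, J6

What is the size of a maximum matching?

Unit-capacity flow: source→left, listed edges, right→sink; max matching = max flow.
Augmenting path W1→J2 (+1); matched 1.
Augmenting path W2→J4 (+1); matched 2.
Augmenting path W3→J5 (+1); matched 3.
Augmenting path W5→J1 (+1); matched 4.
Augmenting path W6→J3 (+1); matched 5.
Augmenting path W4→J2→W1→J6 (+1); matched 6.
No augmenting path remains; maximum matching = 6.
König certificate: {W1, W2, W3, W4, W5, W6} is a vertex cover of size 6 (every listed pair touches it), so no matching can be larger.

6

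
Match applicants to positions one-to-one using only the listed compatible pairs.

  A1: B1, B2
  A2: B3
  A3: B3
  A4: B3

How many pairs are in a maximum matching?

Unit-capacity flow: source→left, listed edges, right→sink; max matching = max flow.
Augmenting path A1→B1 (+1); matched 1.
Augmenting path A2→B3 (+1); matched 2.
No augmenting path remains; maximum matching = 2.
König certificate: {A1, B3} is a vertex cover of size 2 (every listed pair touches it), so no matching can be larger.

2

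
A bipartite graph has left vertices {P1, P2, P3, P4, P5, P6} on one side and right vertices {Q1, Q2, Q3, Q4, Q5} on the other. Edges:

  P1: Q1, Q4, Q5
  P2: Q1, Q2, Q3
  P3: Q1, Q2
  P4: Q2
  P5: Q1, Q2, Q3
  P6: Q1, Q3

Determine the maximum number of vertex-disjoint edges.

Unit-capacity flow: source→left, listed edges, right→sink; max matching = max flow.
Augmenting path P1→Q1 (+1); matched 1.
Augmenting path P2→Q2 (+1); matched 2.
Augmenting path P5→Q3 (+1); matched 3.
Augmenting path P3→Q1→P1→Q4 (+1); matched 4.
No augmenting path remains; maximum matching = 4.
König certificate: {P1, Q1, Q2, Q3} is a vertex cover of size 4 (every listed pair touches it), so no matching can be larger.

4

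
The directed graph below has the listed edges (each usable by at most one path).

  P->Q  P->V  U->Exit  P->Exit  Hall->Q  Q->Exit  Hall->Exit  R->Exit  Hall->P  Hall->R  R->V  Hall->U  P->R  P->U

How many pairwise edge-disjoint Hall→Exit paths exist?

Assign every edge capacity 1; by Menger, the answer equals the max flow.
Path Hall→Exit (+1); total 1.
Path Hall→P→Exit (+1); total 2.
Path Hall→Q→Exit (+1); total 3.
Path Hall→R→Exit (+1); total 4.
Path Hall→U→Exit (+1); total 5.
No residual Hall→Exit path; max flow = 5.
Certifying cut of size 5: {Hall→Exit, Hall→P, Hall→Q, Hall→R, Hall→U}.

5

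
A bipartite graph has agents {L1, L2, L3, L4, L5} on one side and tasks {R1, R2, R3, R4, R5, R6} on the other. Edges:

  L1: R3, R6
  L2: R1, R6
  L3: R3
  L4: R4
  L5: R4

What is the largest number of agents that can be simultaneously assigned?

4

Unit-capacity flow: source→left, listed edges, right→sink; max matching = max flow.
Augmenting path L1→R3 (+1); matched 1.
Augmenting path L2→R1 (+1); matched 2.
Augmenting path L4→R4 (+1); matched 3.
Augmenting path L3→R3→L1→R6 (+1); matched 4.
No augmenting path remains; maximum matching = 4.
König certificate: {L1, L2, L3, R4} is a vertex cover of size 4 (every listed pair touches it), so no matching can be larger.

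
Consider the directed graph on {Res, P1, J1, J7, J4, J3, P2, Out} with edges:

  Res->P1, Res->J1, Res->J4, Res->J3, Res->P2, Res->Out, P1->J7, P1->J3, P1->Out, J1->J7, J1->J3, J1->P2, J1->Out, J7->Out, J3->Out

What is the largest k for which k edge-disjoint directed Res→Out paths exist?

4

Assign every edge capacity 1; by Menger, the answer equals the max flow.
Path Res→Out (+1); total 1.
Path Res→P1→Out (+1); total 2.
Path Res→J1→Out (+1); total 3.
Path Res→J3→Out (+1); total 4.
No residual Res→Out path; max flow = 4.
Certifying cut of size 4: {Res→J1, Res→J3, Res→Out, Res→P1}.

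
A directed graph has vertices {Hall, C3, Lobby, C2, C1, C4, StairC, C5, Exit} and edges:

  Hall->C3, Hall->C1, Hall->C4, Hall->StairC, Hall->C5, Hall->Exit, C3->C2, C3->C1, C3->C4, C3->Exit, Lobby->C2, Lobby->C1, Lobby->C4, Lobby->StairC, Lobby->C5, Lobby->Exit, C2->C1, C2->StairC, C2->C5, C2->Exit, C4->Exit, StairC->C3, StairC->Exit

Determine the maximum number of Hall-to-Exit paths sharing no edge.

Assign every edge capacity 1; by Menger, the answer equals the max flow.
Path Hall→Exit (+1); total 1.
Path Hall→C3→Exit (+1); total 2.
Path Hall→C4→Exit (+1); total 3.
Path Hall→StairC→Exit (+1); total 4.
No residual Hall→Exit path; max flow = 4.
Certifying cut of size 4: {Hall→C3, Hall→C4, Hall→Exit, Hall→StairC}.

4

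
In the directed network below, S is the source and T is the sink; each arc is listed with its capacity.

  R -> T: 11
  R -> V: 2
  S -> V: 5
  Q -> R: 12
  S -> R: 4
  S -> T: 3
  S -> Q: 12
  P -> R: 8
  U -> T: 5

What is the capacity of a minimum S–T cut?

14

Augment S→T: bottleneck 3, flow now 3.
Augment S→R→T: bottleneck 4, flow now 7.
Augment S→Q→R→T: bottleneck 7, flow now 14.
No augmenting path remains; maximum flow = 14.
By max-flow min-cut, the minimum cut capacity equals the max flow.
In the residual graph, reachable from S: {S, Q, R, V}.
Min-cut edges: S→T (3), R→T (11); capacity 3 + 11 = 14.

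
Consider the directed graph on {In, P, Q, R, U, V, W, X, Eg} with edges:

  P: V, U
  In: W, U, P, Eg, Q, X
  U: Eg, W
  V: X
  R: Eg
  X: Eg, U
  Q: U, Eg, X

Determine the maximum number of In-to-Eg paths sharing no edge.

Assign every edge capacity 1; by Menger, the answer equals the max flow.
Path In→Eg (+1); total 1.
Path In→Q→Eg (+1); total 2.
Path In→U→Eg (+1); total 3.
Path In→X→Eg (+1); total 4.
No residual In→Eg path; max flow = 4.
Certifying cut of size 4: {In→Eg, In→Q, U→Eg, X→Eg}.

4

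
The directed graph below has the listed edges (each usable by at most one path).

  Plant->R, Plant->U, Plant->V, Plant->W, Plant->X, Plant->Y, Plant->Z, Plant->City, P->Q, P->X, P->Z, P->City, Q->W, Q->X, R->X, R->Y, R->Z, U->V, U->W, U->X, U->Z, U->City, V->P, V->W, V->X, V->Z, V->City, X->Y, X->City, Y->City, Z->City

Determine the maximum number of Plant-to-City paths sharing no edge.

Assign every edge capacity 1; by Menger, the answer equals the max flow.
Path Plant→City (+1); total 1.
Path Plant→U→City (+1); total 2.
Path Plant→V→City (+1); total 3.
Path Plant→X→City (+1); total 4.
Path Plant→Y→City (+1); total 5.
Path Plant→Z→City (+1); total 6.
No residual Plant→City path; max flow = 6.
Certifying cut of size 6: {Plant→City, Plant→U, Plant→V, X→City, Y→City, Z→City}.

6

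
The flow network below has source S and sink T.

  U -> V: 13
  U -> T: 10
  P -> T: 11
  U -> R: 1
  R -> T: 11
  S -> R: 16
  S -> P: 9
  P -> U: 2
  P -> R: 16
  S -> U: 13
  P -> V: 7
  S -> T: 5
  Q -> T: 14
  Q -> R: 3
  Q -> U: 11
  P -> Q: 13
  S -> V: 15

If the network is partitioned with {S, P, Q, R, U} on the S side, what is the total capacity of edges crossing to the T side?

86

Edges leaving {S, P, Q, R, U}: S→V (15), S→T (5), P→V (7), P→T (11), Q→T (14), R→T (11), U→V (13), U→T (10).
Cut capacity = 15 + 5 + 7 + 11 + 14 + 11 + 13 + 10 = 86.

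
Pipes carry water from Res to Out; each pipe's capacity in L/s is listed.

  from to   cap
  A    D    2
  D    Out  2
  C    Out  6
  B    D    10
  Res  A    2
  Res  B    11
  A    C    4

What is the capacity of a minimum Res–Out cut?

Augment Res→A→C→Out: bottleneck 2, flow now 2.
Augment Res→B→D→Out: bottleneck 2, flow now 4.
No augmenting path remains; maximum flow = 4.
By max-flow min-cut, the minimum cut capacity equals the max flow.
In the residual graph, reachable from Res: {Res, B, D}.
Min-cut edges: Res→A (2), D→Out (2); capacity 2 + 2 = 4.

4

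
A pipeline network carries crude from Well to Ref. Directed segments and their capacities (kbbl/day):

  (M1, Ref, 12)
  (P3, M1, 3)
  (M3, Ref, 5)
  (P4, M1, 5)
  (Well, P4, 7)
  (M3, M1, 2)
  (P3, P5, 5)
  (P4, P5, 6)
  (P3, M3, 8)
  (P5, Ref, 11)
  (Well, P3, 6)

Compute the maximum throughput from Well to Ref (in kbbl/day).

13

Augment Well→P4→M1→Ref: bottleneck 5, flow now 5.
Augment Well→P4→P5→Ref: bottleneck 2, flow now 7.
Augment Well→P3→M3→Ref: bottleneck 5, flow now 12.
Augment Well→P3→M1→Ref: bottleneck 1, flow now 13.
No augmenting path remains; maximum flow = 13.
In the residual graph, reachable from Well: {Well}.
Min-cut edges: Well→P4 (7), Well→P3 (6); capacity 7 + 6 = 13.
This cut is saturated, so no flow can exceed 13.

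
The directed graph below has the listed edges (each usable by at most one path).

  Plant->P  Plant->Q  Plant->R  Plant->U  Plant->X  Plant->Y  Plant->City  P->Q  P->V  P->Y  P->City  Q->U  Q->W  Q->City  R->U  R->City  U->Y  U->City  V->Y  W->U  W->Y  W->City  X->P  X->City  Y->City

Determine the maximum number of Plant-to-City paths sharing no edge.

Assign every edge capacity 1; by Menger, the answer equals the max flow.
Path Plant→City (+1); total 1.
Path Plant→P→City (+1); total 2.
Path Plant→Q→City (+1); total 3.
Path Plant→R→City (+1); total 4.
Path Plant→U→City (+1); total 5.
Path Plant→X→City (+1); total 6.
Path Plant→Y→City (+1); total 7.
No residual Plant→City path; max flow = 7.
Certifying cut of size 7: {Plant→City, Plant→P, Plant→Q, Plant→R, Plant→U, Plant→X, Plant→Y}.

7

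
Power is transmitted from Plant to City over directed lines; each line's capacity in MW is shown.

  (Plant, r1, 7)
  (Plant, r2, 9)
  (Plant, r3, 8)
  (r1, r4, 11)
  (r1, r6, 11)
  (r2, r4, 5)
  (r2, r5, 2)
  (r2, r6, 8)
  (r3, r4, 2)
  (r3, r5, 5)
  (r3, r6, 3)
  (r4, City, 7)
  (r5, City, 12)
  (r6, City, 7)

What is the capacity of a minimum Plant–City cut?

21

Augment Plant→r1→r4→City: bottleneck 7, flow now 7.
Augment Plant→r2→r5→City: bottleneck 2, flow now 9.
Augment Plant→r2→r6→City: bottleneck 7, flow now 16.
Augment Plant→r3→r5→City: bottleneck 5, flow now 21.
No augmenting path remains; maximum flow = 21.
By max-flow min-cut, the minimum cut capacity equals the max flow.
In the residual graph, reachable from Plant: {Plant, r1, r2, r3, r4, r6}.
Min-cut edges: r2→r5 (2), r3→r5 (5), r4→City (7), r6→City (7); capacity 2 + 5 + 7 + 7 = 21.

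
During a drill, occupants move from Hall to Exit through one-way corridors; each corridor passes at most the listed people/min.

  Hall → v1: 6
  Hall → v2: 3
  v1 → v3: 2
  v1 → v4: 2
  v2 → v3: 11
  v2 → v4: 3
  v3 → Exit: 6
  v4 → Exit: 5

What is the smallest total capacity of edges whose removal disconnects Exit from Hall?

7

Augment Hall→v1→v3→Exit: bottleneck 2, flow now 2.
Augment Hall→v1→v4→Exit: bottleneck 2, flow now 4.
Augment Hall→v2→v3→Exit: bottleneck 3, flow now 7.
No augmenting path remains; maximum flow = 7.
By max-flow min-cut, the minimum cut capacity equals the max flow.
In the residual graph, reachable from Hall: {Hall, v1}.
Min-cut edges: Hall→v2 (3), v1→v3 (2), v1→v4 (2); capacity 3 + 2 + 2 = 7.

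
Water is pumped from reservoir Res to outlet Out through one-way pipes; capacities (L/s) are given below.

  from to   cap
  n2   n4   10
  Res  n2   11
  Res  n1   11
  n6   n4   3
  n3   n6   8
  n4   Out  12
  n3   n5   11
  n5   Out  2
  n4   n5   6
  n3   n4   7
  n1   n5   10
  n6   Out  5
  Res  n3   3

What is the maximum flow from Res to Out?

15

Augment Res→n1→n5→Out: bottleneck 2, flow now 2.
Augment Res→n2→n4→Out: bottleneck 10, flow now 12.
Augment Res→n3→n4→Out: bottleneck 2, flow now 14.
Augment Res→n3→n6→Out: bottleneck 1, flow now 15.
No augmenting path remains; maximum flow = 15.
In the residual graph, reachable from Res: {Res, n1, n2, n5}.
Min-cut edges: Res→n3 (3), n2→n4 (10), n5→Out (2); capacity 3 + 10 + 2 = 15.
This cut is saturated, so no flow can exceed 15.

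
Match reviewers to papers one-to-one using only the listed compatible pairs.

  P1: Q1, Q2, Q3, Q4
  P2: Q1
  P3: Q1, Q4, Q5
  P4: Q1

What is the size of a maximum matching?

Unit-capacity flow: source→left, listed edges, right→sink; max matching = max flow.
Augmenting path P1→Q1 (+1); matched 1.
Augmenting path P3→Q4 (+1); matched 2.
Augmenting path P2→Q1→P1→Q2 (+1); matched 3.
No augmenting path remains; maximum matching = 3.
König certificate: {P1, P3, Q1} is a vertex cover of size 3 (every listed pair touches it), so no matching can be larger.

3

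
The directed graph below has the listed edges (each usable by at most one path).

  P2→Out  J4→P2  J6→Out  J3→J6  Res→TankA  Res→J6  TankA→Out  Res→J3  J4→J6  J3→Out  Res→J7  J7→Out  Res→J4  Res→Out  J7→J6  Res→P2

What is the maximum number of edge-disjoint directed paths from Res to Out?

Assign every edge capacity 1; by Menger, the answer equals the max flow.
Path Res→Out (+1); total 1.
Path Res→J3→Out (+1); total 2.
Path Res→J7→Out (+1); total 3.
Path Res→TankA→Out (+1); total 4.
Path Res→P2→Out (+1); total 5.
Path Res→J6→Out (+1); total 6.
No residual Res→Out path; max flow = 6.
Certifying cut of size 6: {J6→Out, P2→Out, Res→J3, Res→J7, Res→Out, Res→TankA}.

6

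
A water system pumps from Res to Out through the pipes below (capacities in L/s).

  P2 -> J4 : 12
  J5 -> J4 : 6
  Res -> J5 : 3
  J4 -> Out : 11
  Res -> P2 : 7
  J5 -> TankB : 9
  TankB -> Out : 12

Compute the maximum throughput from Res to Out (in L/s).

10

Augment Res→P2→J4→Out: bottleneck 7, flow now 7.
Augment Res→J5→TankB→Out: bottleneck 3, flow now 10.
No augmenting path remains; maximum flow = 10.
In the residual graph, reachable from Res: {Res}.
Min-cut edges: Res→P2 (7), Res→J5 (3); capacity 7 + 3 = 10.
This cut is saturated, so no flow can exceed 10.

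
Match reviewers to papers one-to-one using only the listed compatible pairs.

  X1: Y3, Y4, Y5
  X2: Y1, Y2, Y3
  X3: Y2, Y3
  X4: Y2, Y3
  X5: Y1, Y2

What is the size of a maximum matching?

4

Unit-capacity flow: source→left, listed edges, right→sink; max matching = max flow.
Augmenting path X1→Y3 (+1); matched 1.
Augmenting path X2→Y1 (+1); matched 2.
Augmenting path X3→Y2 (+1); matched 3.
Augmenting path X4→Y3→X1→Y4 (+1); matched 4.
No augmenting path remains; maximum matching = 4.
König certificate: {X1, Y1, Y2, Y3} is a vertex cover of size 4 (every listed pair touches it), so no matching can be larger.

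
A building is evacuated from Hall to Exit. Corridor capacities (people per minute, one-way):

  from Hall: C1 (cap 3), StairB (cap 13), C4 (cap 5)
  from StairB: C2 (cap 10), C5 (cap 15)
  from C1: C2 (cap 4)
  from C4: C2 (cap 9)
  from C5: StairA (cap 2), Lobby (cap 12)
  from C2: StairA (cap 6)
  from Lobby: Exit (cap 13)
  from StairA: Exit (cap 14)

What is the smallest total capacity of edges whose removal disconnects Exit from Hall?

Augment Hall→StairB→C5→Lobby→Exit: bottleneck 12, flow now 12.
Augment Hall→StairB→C5→StairA→Exit: bottleneck 1, flow now 13.
Augment Hall→C1→C2→StairA→Exit: bottleneck 3, flow now 16.
Augment Hall→C4→C2→StairA→Exit: bottleneck 3, flow now 19.
No augmenting path remains; maximum flow = 19.
By max-flow min-cut, the minimum cut capacity equals the max flow.
In the residual graph, reachable from Hall: {Hall, C1, C4, C2}.
Min-cut edges: Hall→StairB (13), C2→StairA (6); capacity 13 + 6 = 19.

19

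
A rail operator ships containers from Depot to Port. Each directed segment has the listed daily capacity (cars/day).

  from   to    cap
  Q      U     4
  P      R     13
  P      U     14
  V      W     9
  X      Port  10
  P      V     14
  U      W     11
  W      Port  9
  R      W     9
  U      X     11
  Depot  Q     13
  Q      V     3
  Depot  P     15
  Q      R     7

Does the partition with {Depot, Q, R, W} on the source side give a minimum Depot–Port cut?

Given cut capacity: 15 + 4 + 3 + 9 = 31.
Augment Depot→P→R→W→Port: bottleneck 9, flow now 9.
Augment Depot→P→U→X→Port: bottleneck 6, flow now 15.
Augment Depot→Q→U→X→Port: bottleneck 4, flow now 19.
No augmenting path remains; maximum flow = 19.
In the residual graph, reachable from Depot: {Depot, P, Q, R, U, V, W, X}.
Min-cut edges: W→Port (9), X→Port (10); capacity 9 + 10 = 19.
Cut capacity 31 exceeds the max flow 19, so it is not minimum.

No — its capacity is 31, but the minimum cut has capacity 19.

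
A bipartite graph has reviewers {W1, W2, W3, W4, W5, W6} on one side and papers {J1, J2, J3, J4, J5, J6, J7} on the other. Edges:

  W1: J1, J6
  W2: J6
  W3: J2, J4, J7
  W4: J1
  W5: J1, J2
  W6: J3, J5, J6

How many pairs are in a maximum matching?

Unit-capacity flow: source→left, listed edges, right→sink; max matching = max flow.
Augmenting path W1→J1 (+1); matched 1.
Augmenting path W2→J6 (+1); matched 2.
Augmenting path W3→J2 (+1); matched 3.
Augmenting path W6→J3 (+1); matched 4.
Augmenting path W5→J2→W3→J4 (+1); matched 5.
No augmenting path remains; maximum matching = 5.
König certificate: {W3, W5, W6, J1, J6} is a vertex cover of size 5 (every listed pair touches it), so no matching can be larger.

5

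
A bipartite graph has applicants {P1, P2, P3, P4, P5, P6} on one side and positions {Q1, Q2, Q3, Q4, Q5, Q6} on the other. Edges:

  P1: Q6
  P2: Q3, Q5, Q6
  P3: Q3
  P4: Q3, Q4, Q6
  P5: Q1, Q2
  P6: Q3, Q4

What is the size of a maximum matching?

Unit-capacity flow: source→left, listed edges, right→sink; max matching = max flow.
Augmenting path P1→Q6 (+1); matched 1.
Augmenting path P2→Q3 (+1); matched 2.
Augmenting path P4→Q4 (+1); matched 3.
Augmenting path P5→Q1 (+1); matched 4.
Augmenting path P3→Q3→P2→Q5 (+1); matched 5.
No augmenting path remains; maximum matching = 5.
König certificate: {P2, P5, Q3, Q4, Q6} is a vertex cover of size 5 (every listed pair touches it), so no matching can be larger.

5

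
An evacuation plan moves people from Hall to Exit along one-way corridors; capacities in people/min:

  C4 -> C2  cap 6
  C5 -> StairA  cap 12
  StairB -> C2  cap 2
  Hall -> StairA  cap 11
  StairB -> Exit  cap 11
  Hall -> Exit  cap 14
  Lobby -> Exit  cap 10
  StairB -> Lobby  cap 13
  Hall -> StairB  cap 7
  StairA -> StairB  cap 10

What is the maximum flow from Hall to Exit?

31

Augment Hall→Exit: bottleneck 14, flow now 14.
Augment Hall→StairB→Exit: bottleneck 7, flow now 21.
Augment Hall→StairA→StairB→Exit: bottleneck 4, flow now 25.
Augment Hall→StairA→StairB→Lobby→Exit: bottleneck 6, flow now 31.
No augmenting path remains; maximum flow = 31.
In the residual graph, reachable from Hall: {Hall, StairA}.
Min-cut edges: Hall→StairB (7), Hall→Exit (14), StairA→StairB (10); capacity 7 + 14 + 10 = 31.
This cut is saturated, so no flow can exceed 31.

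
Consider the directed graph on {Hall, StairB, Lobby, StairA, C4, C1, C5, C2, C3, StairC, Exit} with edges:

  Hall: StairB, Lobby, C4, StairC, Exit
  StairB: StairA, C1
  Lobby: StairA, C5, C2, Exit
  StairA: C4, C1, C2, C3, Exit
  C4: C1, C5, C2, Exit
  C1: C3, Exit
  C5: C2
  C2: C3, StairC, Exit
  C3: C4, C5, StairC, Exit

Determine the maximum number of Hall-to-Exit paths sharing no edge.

4

Assign every edge capacity 1; by Menger, the answer equals the max flow.
Path Hall→Exit (+1); total 1.
Path Hall→Lobby→Exit (+1); total 2.
Path Hall→C4→Exit (+1); total 3.
Path Hall→StairB→StairA→Exit (+1); total 4.
No residual Hall→Exit path; max flow = 4.
Certifying cut of size 4: {Hall→C4, Hall→Exit, Hall→Lobby, Hall→StairB}.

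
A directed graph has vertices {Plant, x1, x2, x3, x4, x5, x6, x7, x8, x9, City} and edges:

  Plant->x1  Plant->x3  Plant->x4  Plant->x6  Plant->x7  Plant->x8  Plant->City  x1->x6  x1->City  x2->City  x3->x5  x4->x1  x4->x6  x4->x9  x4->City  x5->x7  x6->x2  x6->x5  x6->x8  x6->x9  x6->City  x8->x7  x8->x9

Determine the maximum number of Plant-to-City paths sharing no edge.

4

Assign every edge capacity 1; by Menger, the answer equals the max flow.
Path Plant→City (+1); total 1.
Path Plant→x1→City (+1); total 2.
Path Plant→x4→City (+1); total 3.
Path Plant→x6→City (+1); total 4.
No residual Plant→City path; max flow = 4.
Certifying cut of size 4: {Plant→City, Plant→x1, Plant→x4, Plant→x6}.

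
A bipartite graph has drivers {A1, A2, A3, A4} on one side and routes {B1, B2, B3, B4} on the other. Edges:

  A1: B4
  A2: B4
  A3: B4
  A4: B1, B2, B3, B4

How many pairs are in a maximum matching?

2

Unit-capacity flow: source→left, listed edges, right→sink; max matching = max flow.
Augmenting path A1→B4 (+1); matched 1.
Augmenting path A4→B1 (+1); matched 2.
No augmenting path remains; maximum matching = 2.
König certificate: {A4, B4} is a vertex cover of size 2 (every listed pair touches it), so no matching can be larger.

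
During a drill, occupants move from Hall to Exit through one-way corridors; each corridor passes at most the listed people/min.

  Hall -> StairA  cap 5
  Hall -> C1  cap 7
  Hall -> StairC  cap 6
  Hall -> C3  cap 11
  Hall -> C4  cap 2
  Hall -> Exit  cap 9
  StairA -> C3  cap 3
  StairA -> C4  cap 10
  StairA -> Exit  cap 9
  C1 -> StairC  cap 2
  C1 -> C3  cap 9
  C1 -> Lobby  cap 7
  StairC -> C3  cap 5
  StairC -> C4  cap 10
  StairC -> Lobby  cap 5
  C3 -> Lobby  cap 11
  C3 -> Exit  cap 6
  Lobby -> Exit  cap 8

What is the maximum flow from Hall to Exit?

28

Augment Hall→Exit: bottleneck 9, flow now 9.
Augment Hall→StairA→Exit: bottleneck 5, flow now 14.
Augment Hall→C3→Exit: bottleneck 6, flow now 20.
Augment Hall→C1→Lobby→Exit: bottleneck 7, flow now 27.
Augment Hall→StairC→Lobby→Exit: bottleneck 1, flow now 28.
No augmenting path remains; maximum flow = 28.
In the residual graph, reachable from Hall: {Hall, C1, StairC, C3, C4, Lobby}.
Min-cut edges: Hall→StairA (5), Hall→Exit (9), C3→Exit (6), Lobby→Exit (8); capacity 5 + 9 + 6 + 8 = 28.
This cut is saturated, so no flow can exceed 28.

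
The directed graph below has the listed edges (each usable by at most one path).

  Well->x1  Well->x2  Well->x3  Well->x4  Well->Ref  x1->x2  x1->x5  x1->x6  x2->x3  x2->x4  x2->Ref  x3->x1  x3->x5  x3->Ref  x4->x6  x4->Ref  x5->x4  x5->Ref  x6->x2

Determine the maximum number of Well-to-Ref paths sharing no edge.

Assign every edge capacity 1; by Menger, the answer equals the max flow.
Path Well→Ref (+1); total 1.
Path Well→x2→Ref (+1); total 2.
Path Well→x3→Ref (+1); total 3.
Path Well→x4→Ref (+1); total 4.
Path Well→x1→x5→Ref (+1); total 5.
No residual Well→Ref path; max flow = 5.
Certifying cut of size 5: {Well→Ref, Well→x1, Well→x2, Well→x3, Well→x4}.

5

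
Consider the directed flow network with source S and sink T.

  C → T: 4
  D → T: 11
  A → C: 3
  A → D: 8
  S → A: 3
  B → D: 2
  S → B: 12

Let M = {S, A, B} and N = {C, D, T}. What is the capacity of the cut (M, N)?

Edges leaving {S, A, B}: A→C (3), A→D (8), B→D (2).
Cut capacity = 3 + 8 + 2 = 13.

13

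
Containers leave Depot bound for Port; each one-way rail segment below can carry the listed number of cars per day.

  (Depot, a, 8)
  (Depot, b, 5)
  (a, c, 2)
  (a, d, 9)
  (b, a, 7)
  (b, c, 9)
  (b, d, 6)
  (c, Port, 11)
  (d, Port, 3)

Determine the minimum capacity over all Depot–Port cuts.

Augment Depot→a→c→Port: bottleneck 2, flow now 2.
Augment Depot→a→d→Port: bottleneck 3, flow now 5.
Augment Depot→b→c→Port: bottleneck 5, flow now 10.
No augmenting path remains; maximum flow = 10.
By max-flow min-cut, the minimum cut capacity equals the max flow.
In the residual graph, reachable from Depot: {Depot, a, d}.
Min-cut edges: Depot→b (5), a→c (2), d→Port (3); capacity 5 + 2 + 3 = 10.

10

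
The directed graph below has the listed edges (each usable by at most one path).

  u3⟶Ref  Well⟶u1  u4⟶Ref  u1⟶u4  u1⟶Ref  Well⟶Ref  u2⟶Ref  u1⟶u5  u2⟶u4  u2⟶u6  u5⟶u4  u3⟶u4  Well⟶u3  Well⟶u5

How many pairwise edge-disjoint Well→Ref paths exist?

Assign every edge capacity 1; by Menger, the answer equals the max flow.
Path Well→Ref (+1); total 1.
Path Well→u1→Ref (+1); total 2.
Path Well→u3→Ref (+1); total 3.
Path Well→u5→u4→Ref (+1); total 4.
No residual Well→Ref path; max flow = 4.
Certifying cut of size 4: {Well→Ref, Well→u1, Well→u3, Well→u5}.

4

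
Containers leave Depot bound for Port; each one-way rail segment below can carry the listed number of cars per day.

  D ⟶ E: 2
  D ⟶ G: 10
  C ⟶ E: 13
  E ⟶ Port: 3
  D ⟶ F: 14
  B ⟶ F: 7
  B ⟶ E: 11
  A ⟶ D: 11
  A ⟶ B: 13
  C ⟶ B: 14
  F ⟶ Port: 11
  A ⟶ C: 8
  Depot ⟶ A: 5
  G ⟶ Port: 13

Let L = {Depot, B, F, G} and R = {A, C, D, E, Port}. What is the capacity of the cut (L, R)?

Edges leaving {Depot, B, F, G}: Depot→A (5), B→E (11), F→Port (11), G→Port (13).
Cut capacity = 5 + 11 + 11 + 13 = 40.

40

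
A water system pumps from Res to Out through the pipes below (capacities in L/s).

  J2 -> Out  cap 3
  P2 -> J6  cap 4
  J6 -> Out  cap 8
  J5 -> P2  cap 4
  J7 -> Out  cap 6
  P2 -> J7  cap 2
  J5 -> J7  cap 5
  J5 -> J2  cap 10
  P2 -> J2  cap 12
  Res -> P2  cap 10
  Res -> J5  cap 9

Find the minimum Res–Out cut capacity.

13

Augment Res→P2→J7→Out: bottleneck 2, flow now 2.
Augment Res→P2→J2→Out: bottleneck 3, flow now 5.
Augment Res→P2→J6→Out: bottleneck 4, flow now 9.
Augment Res→J5→J7→Out: bottleneck 4, flow now 13.
No augmenting path remains; maximum flow = 13.
By max-flow min-cut, the minimum cut capacity equals the max flow.
In the residual graph, reachable from Res: {Res, P2, J5, J7, J2}.
Min-cut edges: P2→J6 (4), J7→Out (6), J2→Out (3); capacity 4 + 6 + 3 = 13.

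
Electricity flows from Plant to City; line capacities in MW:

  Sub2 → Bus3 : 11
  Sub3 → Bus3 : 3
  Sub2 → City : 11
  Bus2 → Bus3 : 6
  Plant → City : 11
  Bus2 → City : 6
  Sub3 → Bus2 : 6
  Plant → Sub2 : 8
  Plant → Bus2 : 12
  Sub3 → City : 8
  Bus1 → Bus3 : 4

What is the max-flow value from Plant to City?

Augment Plant→City: bottleneck 11, flow now 11.
Augment Plant→Sub2→City: bottleneck 8, flow now 19.
Augment Plant→Bus2→City: bottleneck 6, flow now 25.
No augmenting path remains; maximum flow = 25.
In the residual graph, reachable from Plant: {Plant, Bus2, Bus3}.
Min-cut edges: Plant→Sub2 (8), Plant→City (11), Bus2→City (6); capacity 8 + 11 + 6 = 25.
This cut is saturated, so no flow can exceed 25.

25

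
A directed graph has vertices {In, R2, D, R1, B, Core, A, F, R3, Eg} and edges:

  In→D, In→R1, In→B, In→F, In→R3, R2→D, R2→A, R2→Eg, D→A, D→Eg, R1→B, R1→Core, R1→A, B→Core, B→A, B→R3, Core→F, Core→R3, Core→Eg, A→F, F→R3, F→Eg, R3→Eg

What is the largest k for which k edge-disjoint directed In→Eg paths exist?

Assign every edge capacity 1; by Menger, the answer equals the max flow.
Path In→D→Eg (+1); total 1.
Path In→F→Eg (+1); total 2.
Path In→R3→Eg (+1); total 3.
Path In→R1→Core→Eg (+1); total 4.
No residual In→Eg path; max flow = 4.
Certifying cut of size 4: {Core→Eg, F→Eg, In→D, R3→Eg}.

4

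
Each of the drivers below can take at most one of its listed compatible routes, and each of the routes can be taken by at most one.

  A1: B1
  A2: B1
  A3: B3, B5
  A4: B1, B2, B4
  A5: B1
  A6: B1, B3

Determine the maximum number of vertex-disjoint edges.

Unit-capacity flow: source→left, listed edges, right→sink; max matching = max flow.
Augmenting path A1→B1 (+1); matched 1.
Augmenting path A3→B3 (+1); matched 2.
Augmenting path A4→B2 (+1); matched 3.
Augmenting path A6→B3→A3→B5 (+1); matched 4.
No augmenting path remains; maximum matching = 4.
König certificate: {A3, A4, A6, B1} is a vertex cover of size 4 (every listed pair touches it), so no matching can be larger.

4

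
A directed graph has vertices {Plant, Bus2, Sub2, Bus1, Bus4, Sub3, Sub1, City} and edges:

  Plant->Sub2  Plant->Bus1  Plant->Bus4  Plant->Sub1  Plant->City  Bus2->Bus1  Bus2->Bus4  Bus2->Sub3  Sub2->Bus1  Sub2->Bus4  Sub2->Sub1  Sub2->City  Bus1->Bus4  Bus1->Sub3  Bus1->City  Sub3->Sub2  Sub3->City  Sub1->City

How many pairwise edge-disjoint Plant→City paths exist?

4

Assign every edge capacity 1; by Menger, the answer equals the max flow.
Path Plant→City (+1); total 1.
Path Plant→Sub2→City (+1); total 2.
Path Plant→Bus1→City (+1); total 3.
Path Plant→Sub1→City (+1); total 4.
No residual Plant→City path; max flow = 4.
Certifying cut of size 4: {Plant→Bus1, Plant→City, Plant→Sub1, Plant→Sub2}.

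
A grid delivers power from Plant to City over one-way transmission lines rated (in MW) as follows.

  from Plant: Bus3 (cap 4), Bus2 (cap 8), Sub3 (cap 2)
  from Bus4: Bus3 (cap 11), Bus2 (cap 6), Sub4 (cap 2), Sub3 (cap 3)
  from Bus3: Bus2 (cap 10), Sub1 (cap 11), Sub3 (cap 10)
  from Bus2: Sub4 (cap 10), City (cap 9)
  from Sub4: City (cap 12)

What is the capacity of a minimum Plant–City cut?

12

Augment Plant→Bus2→City: bottleneck 8, flow now 8.
Augment Plant→Bus3→Bus2→City: bottleneck 1, flow now 9.
Augment Plant→Bus3→Bus2→Sub4→City: bottleneck 3, flow now 12.
No augmenting path remains; maximum flow = 12.
By max-flow min-cut, the minimum cut capacity equals the max flow.
In the residual graph, reachable from Plant: {Plant, Sub3}.
Min-cut edges: Plant→Bus3 (4), Plant→Bus2 (8); capacity 4 + 8 = 12.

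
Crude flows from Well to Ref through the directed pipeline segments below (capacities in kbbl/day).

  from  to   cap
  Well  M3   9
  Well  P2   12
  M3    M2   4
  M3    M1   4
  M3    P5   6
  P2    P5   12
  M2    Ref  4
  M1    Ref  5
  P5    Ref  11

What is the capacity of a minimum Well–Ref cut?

Augment Well→M3→M2→Ref: bottleneck 4, flow now 4.
Augment Well→M3→M1→Ref: bottleneck 4, flow now 8.
Augment Well→M3→P5→Ref: bottleneck 1, flow now 9.
Augment Well→P2→P5→Ref: bottleneck 10, flow now 19.
No augmenting path remains; maximum flow = 19.
By max-flow min-cut, the minimum cut capacity equals the max flow.
In the residual graph, reachable from Well: {Well, M3, P2, P5}.
Min-cut edges: M3→M2 (4), M3→M1 (4), P5→Ref (11); capacity 4 + 4 + 11 = 19.

19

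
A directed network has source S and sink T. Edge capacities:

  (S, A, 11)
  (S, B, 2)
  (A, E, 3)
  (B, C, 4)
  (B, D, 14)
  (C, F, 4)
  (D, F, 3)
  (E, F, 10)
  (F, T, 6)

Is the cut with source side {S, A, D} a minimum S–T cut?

Given cut capacity: 2 + 3 + 3 = 8.
Augment S→A→E→F→T: bottleneck 3, flow now 3.
Augment S→B→C→F→T: bottleneck 2, flow now 5.
No augmenting path remains; maximum flow = 5.
In the residual graph, reachable from S: {S, A}.
Min-cut edges: S→B (2), A→E (3); capacity 2 + 3 = 5.
Cut capacity 8 exceeds the max flow 5, so it is not minimum.

No — its capacity is 8, but the minimum cut has capacity 5.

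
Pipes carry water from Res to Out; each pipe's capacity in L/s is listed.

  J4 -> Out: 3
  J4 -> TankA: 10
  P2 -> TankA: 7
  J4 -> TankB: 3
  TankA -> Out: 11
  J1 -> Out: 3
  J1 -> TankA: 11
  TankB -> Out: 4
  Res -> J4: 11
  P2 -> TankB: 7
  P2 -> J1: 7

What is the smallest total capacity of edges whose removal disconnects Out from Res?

11

Augment Res→J4→Out: bottleneck 3, flow now 3.
Augment Res→J4→TankB→Out: bottleneck 3, flow now 6.
Augment Res→J4→TankA→Out: bottleneck 5, flow now 11.
No augmenting path remains; maximum flow = 11.
By max-flow min-cut, the minimum cut capacity equals the max flow.
In the residual graph, reachable from Res: {Res}.
Min-cut edges: Res→J4 (11); capacity 11 = 11.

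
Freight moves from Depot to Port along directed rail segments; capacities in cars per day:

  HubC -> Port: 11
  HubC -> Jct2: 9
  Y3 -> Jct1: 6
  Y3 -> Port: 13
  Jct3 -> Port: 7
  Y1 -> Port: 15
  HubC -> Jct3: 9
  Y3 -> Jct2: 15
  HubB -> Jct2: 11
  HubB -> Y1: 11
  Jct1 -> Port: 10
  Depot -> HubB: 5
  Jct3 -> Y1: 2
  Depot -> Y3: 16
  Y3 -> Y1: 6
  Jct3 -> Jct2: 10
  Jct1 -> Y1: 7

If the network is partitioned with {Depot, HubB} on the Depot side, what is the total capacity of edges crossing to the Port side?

Edges leaving {Depot, HubB}: Depot→Y3 (16), HubB→Jct2 (11), HubB→Y1 (11).
Cut capacity = 16 + 11 + 11 = 38.

38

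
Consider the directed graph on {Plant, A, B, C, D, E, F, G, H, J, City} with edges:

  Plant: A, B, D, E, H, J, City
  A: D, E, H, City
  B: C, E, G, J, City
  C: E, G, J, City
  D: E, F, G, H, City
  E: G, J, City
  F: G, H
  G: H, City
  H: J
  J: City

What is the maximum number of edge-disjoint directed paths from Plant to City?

Assign every edge capacity 1; by Menger, the answer equals the max flow.
Path Plant→City (+1); total 1.
Path Plant→A→City (+1); total 2.
Path Plant→B→City (+1); total 3.
Path Plant→D→City (+1); total 4.
Path Plant→E→City (+1); total 5.
Path Plant→J→City (+1); total 6.
No residual Plant→City path; max flow = 6.
Certifying cut of size 6: {J→City, Plant→A, Plant→B, Plant→City, Plant→D, Plant→E}.

6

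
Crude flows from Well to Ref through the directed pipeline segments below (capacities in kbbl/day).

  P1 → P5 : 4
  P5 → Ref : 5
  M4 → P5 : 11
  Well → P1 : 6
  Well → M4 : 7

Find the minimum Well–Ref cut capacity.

Augment Well→P1→P5→Ref: bottleneck 4, flow now 4.
Augment Well→M4→P5→Ref: bottleneck 1, flow now 5.
No augmenting path remains; maximum flow = 5.
By max-flow min-cut, the minimum cut capacity equals the max flow.
In the residual graph, reachable from Well: {Well, P1, M4, P5}.
Min-cut edges: P5→Ref (5); capacity 5 = 5.

5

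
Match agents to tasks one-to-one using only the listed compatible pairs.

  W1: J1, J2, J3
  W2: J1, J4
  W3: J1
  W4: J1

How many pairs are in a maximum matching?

Unit-capacity flow: source→left, listed edges, right→sink; max matching = max flow.
Augmenting path W1→J1 (+1); matched 1.
Augmenting path W2→J4 (+1); matched 2.
Augmenting path W3→J1→W1→J2 (+1); matched 3.
No augmenting path remains; maximum matching = 3.
König certificate: {W1, W2, J1} is a vertex cover of size 3 (every listed pair touches it), so no matching can be larger.

3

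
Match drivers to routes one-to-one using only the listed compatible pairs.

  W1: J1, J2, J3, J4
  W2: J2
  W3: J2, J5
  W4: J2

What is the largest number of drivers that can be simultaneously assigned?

3

Unit-capacity flow: source→left, listed edges, right→sink; max matching = max flow.
Augmenting path W1→J1 (+1); matched 1.
Augmenting path W2→J2 (+1); matched 2.
Augmenting path W3→J5 (+1); matched 3.
No augmenting path remains; maximum matching = 3.
König certificate: {W1, W3, J2} is a vertex cover of size 3 (every listed pair touches it), so no matching can be larger.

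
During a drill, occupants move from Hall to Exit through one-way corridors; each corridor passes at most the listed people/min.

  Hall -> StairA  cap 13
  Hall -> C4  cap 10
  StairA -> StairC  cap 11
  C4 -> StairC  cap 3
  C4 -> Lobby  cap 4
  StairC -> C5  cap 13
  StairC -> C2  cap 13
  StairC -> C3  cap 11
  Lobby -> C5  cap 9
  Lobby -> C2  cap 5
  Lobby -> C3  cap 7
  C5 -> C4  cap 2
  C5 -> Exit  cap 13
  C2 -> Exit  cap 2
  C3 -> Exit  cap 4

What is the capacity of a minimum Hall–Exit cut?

Augment Hall→StairA→StairC→C5→Exit: bottleneck 11, flow now 11.
Augment Hall→C4→StairC→C5→Exit: bottleneck 2, flow now 13.
Augment Hall→C4→StairC→C2→Exit: bottleneck 1, flow now 14.
Augment Hall→C4→Lobby→C2→Exit: bottleneck 1, flow now 15.
Augment Hall→C4→Lobby→C3→Exit: bottleneck 3, flow now 18.
No augmenting path remains; maximum flow = 18.
By max-flow min-cut, the minimum cut capacity equals the max flow.
In the residual graph, reachable from Hall: {Hall, StairA, C4}.
Min-cut edges: StairA→StairC (11), C4→StairC (3), C4→Lobby (4); capacity 11 + 3 + 4 = 18.

18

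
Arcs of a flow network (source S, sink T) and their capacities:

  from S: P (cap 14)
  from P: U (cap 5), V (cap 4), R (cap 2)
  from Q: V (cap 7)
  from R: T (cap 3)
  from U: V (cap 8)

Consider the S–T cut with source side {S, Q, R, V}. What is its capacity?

Edges leaving {S, Q, R, V}: S→P (14), R→T (3).
Cut capacity = 14 + 3 = 17.

17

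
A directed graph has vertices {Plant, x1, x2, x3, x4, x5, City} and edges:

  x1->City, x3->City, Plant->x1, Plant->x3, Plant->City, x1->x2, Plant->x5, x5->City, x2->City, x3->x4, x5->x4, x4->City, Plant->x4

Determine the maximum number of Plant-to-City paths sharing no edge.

Assign every edge capacity 1; by Menger, the answer equals the max flow.
Path Plant→City (+1); total 1.
Path Plant→x1→City (+1); total 2.
Path Plant→x3→City (+1); total 3.
Path Plant→x4→City (+1); total 4.
Path Plant→x5→City (+1); total 5.
No residual Plant→City path; max flow = 5.
Certifying cut of size 5: {Plant→City, Plant→x1, Plant→x3, Plant→x4, Plant→x5}.

5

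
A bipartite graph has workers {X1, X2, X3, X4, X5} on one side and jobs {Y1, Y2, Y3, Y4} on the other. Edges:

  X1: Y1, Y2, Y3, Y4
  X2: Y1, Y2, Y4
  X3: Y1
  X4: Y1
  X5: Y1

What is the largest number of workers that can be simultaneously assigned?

Unit-capacity flow: source→left, listed edges, right→sink; max matching = max flow.
Augmenting path X1→Y1 (+1); matched 1.
Augmenting path X2→Y2 (+1); matched 2.
Augmenting path X3→Y1→X1→Y3 (+1); matched 3.
No augmenting path remains; maximum matching = 3.
König certificate: {X1, X2, Y1} is a vertex cover of size 3 (every listed pair touches it), so no matching can be larger.

3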